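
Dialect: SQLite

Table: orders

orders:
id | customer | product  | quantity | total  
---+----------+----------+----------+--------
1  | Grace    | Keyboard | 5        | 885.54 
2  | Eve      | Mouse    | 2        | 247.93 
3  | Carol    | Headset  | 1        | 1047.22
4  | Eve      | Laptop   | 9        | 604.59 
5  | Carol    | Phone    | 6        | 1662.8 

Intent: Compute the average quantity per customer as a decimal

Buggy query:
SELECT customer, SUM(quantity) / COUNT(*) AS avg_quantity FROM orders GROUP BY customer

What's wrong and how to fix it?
Bug: Both operands are integers, so '/' performs integer division and truncates

Fix: Cast one side to REAL so the division keeps the fractional part

Corrected query:
SELECT customer, SUM(quantity) * 1.0 / COUNT(*) AS avg_quantity FROM orders GROUP BY customer

Result:
customer | avg_quantity
---------+-------------
Carol    | 3.5         
Eve      | 5.5         
Grace    | 5           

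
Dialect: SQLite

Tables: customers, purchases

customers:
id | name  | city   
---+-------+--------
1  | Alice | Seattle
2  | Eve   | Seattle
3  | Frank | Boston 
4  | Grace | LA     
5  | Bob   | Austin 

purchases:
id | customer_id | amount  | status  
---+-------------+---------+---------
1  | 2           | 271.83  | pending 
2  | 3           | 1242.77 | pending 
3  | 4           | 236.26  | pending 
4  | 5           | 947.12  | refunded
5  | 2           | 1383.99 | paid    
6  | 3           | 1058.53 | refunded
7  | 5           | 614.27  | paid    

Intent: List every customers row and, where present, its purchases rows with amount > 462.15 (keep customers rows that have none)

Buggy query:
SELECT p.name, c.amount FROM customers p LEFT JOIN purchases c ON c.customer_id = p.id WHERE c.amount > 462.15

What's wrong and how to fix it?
Bug: A WHERE condition on the right-hand table after LEFT JOIN drops unmatched parents

Fix: Move the right-table condition into the ON clause so unmatched parents are kept

Corrected query:
SELECT p.name, c.amount FROM customers p LEFT JOIN purchases c ON c.customer_id = p.id AND c.amount > 462.15

Result:
name  | amount 
------+--------
Alice | NULL   
Eve   | 1383.99
Frank | 1058.53
Frank | 1242.77
Grace | NULL   
Bob   | 614.27 
Bob   | 947.12 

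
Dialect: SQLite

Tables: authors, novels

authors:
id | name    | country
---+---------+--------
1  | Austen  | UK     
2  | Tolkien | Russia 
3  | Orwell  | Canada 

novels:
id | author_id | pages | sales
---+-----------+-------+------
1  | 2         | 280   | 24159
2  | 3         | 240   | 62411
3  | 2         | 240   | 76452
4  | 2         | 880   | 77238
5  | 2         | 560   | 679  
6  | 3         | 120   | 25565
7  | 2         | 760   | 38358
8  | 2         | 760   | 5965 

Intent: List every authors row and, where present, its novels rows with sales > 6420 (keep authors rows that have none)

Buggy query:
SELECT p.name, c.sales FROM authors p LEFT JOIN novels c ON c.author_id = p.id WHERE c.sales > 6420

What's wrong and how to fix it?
Bug: Filtering c.sales in WHERE discards the NULL rows produced by LEFT JOIN, turning it into an inner join

Fix: Move the right-table condition into the ON clause so unmatched parents are kept

Corrected query:
SELECT p.name, c.sales FROM authors p LEFT JOIN novels c ON c.author_id = p.id AND c.sales > 6420

Result:
name    | sales
--------+------
Austen  | NULL 
Tolkien | 24159
Tolkien | 38358
Tolkien | 76452
Tolkien | 77238
Orwell  | 25565
Orwell  | 62411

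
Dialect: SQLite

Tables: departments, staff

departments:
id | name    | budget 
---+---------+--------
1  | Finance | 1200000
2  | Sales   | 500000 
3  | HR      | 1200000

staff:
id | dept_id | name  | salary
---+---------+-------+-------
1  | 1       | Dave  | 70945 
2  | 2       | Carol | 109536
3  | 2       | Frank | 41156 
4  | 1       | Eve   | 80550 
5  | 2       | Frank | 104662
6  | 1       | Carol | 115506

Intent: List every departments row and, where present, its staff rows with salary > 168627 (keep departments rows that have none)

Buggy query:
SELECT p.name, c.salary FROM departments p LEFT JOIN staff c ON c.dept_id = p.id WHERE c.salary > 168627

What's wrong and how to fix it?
Bug: A WHERE condition on the right-hand table after LEFT JOIN drops unmatched parents

Fix: Move the right-table condition into the ON clause so unmatched parents are kept

Corrected query:
SELECT p.name, c.salary FROM departments p LEFT JOIN staff c ON c.dept_id = p.id AND c.salary > 168627

Result:
name    | salary
--------+-------
Finance | NULL  
Sales   | NULL  
HR      | NULL  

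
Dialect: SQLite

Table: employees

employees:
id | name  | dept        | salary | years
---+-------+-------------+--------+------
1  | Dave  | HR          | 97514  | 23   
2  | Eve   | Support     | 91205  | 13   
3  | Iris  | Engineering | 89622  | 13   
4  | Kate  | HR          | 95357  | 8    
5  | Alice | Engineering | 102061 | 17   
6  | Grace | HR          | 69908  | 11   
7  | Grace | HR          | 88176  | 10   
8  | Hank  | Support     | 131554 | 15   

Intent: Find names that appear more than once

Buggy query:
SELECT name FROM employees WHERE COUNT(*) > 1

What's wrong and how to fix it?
Bug: COUNT(*) is an aggregate and cannot be used in WHERE

Fix: GROUP BY name, then filter groups with HAVING COUNT(*) > 1

Corrected query:
SELECT name FROM employees GROUP BY name HAVING COUNT(*) > 1

Result:
name 
-----
Grace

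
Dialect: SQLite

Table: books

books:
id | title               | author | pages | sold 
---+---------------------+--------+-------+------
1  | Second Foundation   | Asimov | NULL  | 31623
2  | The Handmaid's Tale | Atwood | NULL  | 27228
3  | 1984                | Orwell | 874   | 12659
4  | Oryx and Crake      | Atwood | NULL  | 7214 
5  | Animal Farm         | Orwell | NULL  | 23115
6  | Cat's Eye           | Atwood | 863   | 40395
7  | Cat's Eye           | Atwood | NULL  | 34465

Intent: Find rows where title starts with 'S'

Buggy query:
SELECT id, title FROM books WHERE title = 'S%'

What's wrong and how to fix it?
Bug: Wildcards only work with LIKE; '=' treats '%' as a literal character

Fix: Use LIKE for wildcard pattern matching

Corrected query:
SELECT id, title FROM books WHERE title LIKE 'S%'

Result:
id | title            
---+------------------
1  | Second Foundation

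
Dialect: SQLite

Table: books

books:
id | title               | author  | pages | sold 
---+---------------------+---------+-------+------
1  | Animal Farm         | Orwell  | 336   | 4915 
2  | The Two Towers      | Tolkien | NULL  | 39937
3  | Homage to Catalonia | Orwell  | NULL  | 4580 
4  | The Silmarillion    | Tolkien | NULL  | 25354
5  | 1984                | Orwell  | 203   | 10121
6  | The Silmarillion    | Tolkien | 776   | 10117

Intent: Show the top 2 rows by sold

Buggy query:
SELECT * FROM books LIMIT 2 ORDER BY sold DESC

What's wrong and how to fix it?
Bug: LIMIT must come after ORDER BY

Fix: Swap the clauses: ORDER BY first, then LIMIT

Corrected query:
SELECT * FROM books ORDER BY sold DESC LIMIT 2

Result:
id | title            | author  | pages | sold 
---+------------------+---------+-------+------
2  | The Two Towers   | Tolkien | NULL  | 39937
4  | The Silmarillion | Tolkien | NULL  | 25354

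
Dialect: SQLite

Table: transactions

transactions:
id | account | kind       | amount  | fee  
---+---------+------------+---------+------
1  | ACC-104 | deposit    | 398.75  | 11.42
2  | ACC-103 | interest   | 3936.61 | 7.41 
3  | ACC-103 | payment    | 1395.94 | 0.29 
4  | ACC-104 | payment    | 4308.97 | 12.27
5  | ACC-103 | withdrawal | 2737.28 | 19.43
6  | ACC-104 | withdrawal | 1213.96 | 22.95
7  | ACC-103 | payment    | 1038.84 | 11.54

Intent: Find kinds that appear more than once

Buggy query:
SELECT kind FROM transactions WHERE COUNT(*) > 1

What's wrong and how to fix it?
Bug: WHERE can't reference COUNT(*); aggregates are computed after WHERE

Fix: GROUP BY kind, then filter groups with HAVING COUNT(*) > 1

Corrected query:
SELECT kind FROM transactions GROUP BY kind HAVING COUNT(*) > 1

Result:
kind      
----------
payment   
withdrawal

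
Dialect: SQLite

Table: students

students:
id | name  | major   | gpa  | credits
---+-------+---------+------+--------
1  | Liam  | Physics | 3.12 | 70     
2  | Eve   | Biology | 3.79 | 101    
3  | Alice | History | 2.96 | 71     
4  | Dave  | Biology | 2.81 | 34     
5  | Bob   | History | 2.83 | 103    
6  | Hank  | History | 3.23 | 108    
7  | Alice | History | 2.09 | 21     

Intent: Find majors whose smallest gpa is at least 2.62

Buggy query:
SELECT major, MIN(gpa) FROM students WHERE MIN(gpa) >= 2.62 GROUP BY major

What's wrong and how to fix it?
Bug: Aggregates like MIN are computed per group after WHERE runs

Fix: Use HAVING for the per-group MIN condition

Corrected query:
SELECT major, MIN(gpa) FROM students GROUP BY major HAVING MIN(gpa) >= 2.62

Result:
major   | MIN(gpa)
--------+---------
Biology | 2.81    
Physics | 3.12    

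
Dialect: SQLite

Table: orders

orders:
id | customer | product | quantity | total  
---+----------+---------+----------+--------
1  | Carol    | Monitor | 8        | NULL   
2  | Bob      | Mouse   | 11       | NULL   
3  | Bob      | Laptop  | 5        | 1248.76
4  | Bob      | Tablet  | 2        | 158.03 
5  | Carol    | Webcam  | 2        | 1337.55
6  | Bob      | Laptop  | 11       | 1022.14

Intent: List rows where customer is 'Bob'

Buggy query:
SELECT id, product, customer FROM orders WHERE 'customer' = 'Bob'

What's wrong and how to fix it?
Bug: Single quotes denote string literals in SQL; the column name is being compared as a constant string

Fix: Reference the column as customer without single quotes

Corrected query:
SELECT id, product, customer FROM orders WHERE customer = 'Bob'

Result:
id | product | customer
---+---------+---------
2  | Mouse   | Bob     
3  | Laptop  | Bob     
4  | Tablet  | Bob     
6  | Laptop  | Bob     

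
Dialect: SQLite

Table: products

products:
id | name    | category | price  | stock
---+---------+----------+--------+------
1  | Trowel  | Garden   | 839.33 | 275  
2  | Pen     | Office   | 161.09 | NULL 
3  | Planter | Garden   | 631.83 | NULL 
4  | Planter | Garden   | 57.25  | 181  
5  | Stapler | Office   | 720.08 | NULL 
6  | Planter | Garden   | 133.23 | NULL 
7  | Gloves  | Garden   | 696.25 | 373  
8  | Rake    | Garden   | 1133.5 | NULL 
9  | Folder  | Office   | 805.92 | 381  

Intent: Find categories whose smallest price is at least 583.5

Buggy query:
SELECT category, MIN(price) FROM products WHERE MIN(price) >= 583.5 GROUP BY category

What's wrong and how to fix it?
Bug: MIN() in WHERE is a misuse of aggregate

Fix: Use HAVING for the per-group MIN condition

Corrected query:
SELECT category, MIN(price) FROM products GROUP BY category HAVING MIN(price) >= 583.5

Result:
(no rows)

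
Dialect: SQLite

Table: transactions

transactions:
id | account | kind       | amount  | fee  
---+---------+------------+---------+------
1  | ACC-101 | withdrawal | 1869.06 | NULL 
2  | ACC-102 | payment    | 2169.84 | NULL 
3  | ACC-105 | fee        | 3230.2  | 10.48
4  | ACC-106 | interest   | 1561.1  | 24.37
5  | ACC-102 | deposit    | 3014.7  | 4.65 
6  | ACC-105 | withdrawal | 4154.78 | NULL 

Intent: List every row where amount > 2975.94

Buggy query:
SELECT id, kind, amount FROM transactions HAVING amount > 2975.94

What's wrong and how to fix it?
Bug: This is a non-aggregate query (no GROUP BY, no aggregates), so in SQLite the HAVING clause is invalid here; a row-level condition belongs in WHERE

Fix: Use WHERE for row-level filtering

Corrected query:
SELECT id, kind, amount FROM transactions WHERE amount > 2975.94

Result:
id | kind       | amount 
---+------------+--------
3  | fee        | 3230.2 
5  | deposit    | 3014.7 
6  | withdrawal | 4154.78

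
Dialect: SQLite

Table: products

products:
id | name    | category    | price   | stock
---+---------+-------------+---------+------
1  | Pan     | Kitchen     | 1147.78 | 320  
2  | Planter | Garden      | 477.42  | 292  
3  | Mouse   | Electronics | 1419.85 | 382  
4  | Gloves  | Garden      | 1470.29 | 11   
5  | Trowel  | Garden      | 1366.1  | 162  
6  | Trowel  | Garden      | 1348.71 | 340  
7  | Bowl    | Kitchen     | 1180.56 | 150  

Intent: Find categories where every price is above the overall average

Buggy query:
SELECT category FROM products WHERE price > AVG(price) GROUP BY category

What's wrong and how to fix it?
Bug: AVG() is an aggregate; it can't sit directly in WHERE

Fix: Use a subquery for AVG and a HAVING MIN(...) filter so the condition holds for every row in the group

Corrected query:
SELECT category FROM products GROUP BY category HAVING MIN(price) > (SELECT AVG(price) FROM products)

Result:
category   
-----------
Electronics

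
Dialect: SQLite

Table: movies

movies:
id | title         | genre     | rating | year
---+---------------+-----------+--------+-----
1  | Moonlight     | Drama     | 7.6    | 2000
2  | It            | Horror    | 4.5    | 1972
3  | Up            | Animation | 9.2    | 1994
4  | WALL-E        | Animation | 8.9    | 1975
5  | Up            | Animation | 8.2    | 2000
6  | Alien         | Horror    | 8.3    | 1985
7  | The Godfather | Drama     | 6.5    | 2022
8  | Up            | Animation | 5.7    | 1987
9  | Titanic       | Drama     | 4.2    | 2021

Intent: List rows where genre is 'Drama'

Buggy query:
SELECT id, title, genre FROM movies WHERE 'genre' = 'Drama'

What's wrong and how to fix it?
Bug: 'genre' in single quotes is a string literal, not the column; the comparison is literal-vs-literal and never true

Fix: Reference the column as genre without single quotes

Corrected query:
SELECT id, title, genre FROM movies WHERE genre = 'Drama'

Result:
id | title         | genre
---+---------------+------
1  | Moonlight     | Drama
7  | The Godfather | Drama
9  | Titanic       | Drama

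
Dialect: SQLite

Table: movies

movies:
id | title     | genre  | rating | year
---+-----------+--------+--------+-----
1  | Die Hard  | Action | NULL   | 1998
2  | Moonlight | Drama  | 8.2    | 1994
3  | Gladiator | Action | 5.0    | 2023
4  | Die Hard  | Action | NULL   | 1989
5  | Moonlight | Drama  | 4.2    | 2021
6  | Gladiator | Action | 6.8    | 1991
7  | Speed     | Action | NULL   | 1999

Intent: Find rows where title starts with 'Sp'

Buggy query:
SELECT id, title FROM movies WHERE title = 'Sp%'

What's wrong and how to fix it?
Bug: Wildcards only work with LIKE; '=' treats '%' as a literal character

Fix: Replace '=' with LIKE so 'Sp%' is treated as a pattern

Corrected query:
SELECT id, title FROM movies WHERE title LIKE 'Sp%'

Result:
id | title
---+------
7  | Speed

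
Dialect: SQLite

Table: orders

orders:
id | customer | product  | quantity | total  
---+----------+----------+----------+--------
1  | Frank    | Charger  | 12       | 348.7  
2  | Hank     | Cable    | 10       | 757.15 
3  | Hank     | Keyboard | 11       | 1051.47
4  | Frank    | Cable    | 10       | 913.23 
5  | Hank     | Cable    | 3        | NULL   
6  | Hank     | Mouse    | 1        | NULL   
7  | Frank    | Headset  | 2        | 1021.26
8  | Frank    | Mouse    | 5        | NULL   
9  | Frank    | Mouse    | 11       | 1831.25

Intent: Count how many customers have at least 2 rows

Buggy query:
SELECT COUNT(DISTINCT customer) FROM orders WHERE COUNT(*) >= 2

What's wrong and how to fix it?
Bug: COUNT(*) cannot appear in WHERE; the per-group count doesn't exist yet

Fix: Group first with HAVING COUNT(*) >= 2, then COUNT the resulting groups

Corrected query:
SELECT COUNT(*) FROM (SELECT customer FROM orders GROUP BY customer HAVING COUNT(*) >= 2)

Result:
COUNT(*)
--------
2       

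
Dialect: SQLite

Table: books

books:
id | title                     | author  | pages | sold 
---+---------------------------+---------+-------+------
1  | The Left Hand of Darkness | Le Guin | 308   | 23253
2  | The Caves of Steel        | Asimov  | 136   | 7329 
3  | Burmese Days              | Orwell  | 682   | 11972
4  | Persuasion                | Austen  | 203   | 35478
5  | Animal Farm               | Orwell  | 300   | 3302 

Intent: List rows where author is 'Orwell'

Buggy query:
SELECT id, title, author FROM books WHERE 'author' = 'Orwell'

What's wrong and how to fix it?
Bug: Single quotes denote string literals in SQL; the column name is being compared as a constant string

Fix: Reference the column as author without single quotes

Corrected query:
SELECT id, title, author FROM books WHERE author = 'Orwell'

Result:
id | title        | author
---+--------------+-------
3  | Burmese Days | Orwell
5  | Animal Farm  | Orwell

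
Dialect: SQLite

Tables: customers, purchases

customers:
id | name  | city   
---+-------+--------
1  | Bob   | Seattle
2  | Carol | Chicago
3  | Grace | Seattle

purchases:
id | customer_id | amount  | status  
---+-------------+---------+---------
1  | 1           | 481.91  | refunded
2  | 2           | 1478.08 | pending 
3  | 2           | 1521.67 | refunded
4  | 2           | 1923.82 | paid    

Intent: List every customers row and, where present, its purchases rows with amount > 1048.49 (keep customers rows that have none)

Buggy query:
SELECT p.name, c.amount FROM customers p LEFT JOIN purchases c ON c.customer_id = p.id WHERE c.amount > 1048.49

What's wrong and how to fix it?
Bug: Filtering c.amount in WHERE discards the NULL rows produced by LEFT JOIN, turning it into an inner join

Fix: Put 'c.amount > 1048.49' in the JOIN's ON clause instead of WHERE

Corrected query:
SELECT p.name, c.amount FROM customers p LEFT JOIN purchases c ON c.customer_id = p.id AND c.amount > 1048.49

Result:
name  | amount 
------+--------
Bob   | NULL   
Carol | 1478.08
Carol | 1521.67
Carol | 1923.82
Grace | NULL   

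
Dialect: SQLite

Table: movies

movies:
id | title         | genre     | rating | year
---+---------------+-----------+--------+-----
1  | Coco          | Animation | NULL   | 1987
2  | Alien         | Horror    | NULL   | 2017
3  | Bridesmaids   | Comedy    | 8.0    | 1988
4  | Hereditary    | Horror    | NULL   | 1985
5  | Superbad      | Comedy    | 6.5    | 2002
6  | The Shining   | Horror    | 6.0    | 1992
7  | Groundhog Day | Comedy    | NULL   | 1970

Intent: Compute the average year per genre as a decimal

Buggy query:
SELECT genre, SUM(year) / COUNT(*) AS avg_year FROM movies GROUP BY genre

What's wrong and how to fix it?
Bug: SUM(year) and COUNT(*) are both integers; the division truncates the fractional part

Fix: Multiply by 1.0 (or CAST to REAL) to force floating-point division

Corrected query:
SELECT genre, SUM(year) * 1.0 / COUNT(*) AS avg_year FROM movies GROUP BY genre

Result:
genre     | avg_year   
----------+------------
Animation | 1987       
Comedy    | 1986.666667
Horror    | 1998       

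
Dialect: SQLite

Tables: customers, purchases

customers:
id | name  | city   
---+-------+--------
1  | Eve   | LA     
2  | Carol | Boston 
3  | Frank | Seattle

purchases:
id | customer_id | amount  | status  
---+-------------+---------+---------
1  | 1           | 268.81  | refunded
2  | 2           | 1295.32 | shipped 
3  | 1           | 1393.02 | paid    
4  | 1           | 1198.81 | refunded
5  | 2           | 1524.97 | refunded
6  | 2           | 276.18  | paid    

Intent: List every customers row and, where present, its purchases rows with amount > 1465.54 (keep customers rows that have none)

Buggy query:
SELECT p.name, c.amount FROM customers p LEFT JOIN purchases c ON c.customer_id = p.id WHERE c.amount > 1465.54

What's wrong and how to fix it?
Bug: Filtering c.amount in WHERE discards the NULL rows produced by LEFT JOIN, turning it into an inner join

Fix: Move the right-table condition into the ON clause so unmatched parents are kept

Corrected query:
SELECT p.name, c.amount FROM customers p LEFT JOIN purchases c ON c.customer_id = p.id AND c.amount > 1465.54

Result:
name  | amount 
------+--------
Eve   | NULL   
Carol | 1524.97
Frank | NULL   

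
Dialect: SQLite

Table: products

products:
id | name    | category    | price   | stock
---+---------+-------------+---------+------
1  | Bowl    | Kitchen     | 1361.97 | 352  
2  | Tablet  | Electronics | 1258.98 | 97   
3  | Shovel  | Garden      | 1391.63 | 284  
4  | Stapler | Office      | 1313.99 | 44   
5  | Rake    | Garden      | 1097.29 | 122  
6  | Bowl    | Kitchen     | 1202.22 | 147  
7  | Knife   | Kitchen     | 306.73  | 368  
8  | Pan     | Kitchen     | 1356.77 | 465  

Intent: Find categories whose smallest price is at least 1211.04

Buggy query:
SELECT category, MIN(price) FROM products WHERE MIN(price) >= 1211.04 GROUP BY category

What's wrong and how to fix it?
Bug: Aggregates like MIN are computed per group after WHERE runs

Fix: Replace WHERE with HAVING after the GROUP BY

Corrected query:
SELECT category, MIN(price) FROM products GROUP BY category HAVING MIN(price) >= 1211.04

Result:
category    | MIN(price)
------------+-----------
Electronics | 1258.98   
Office      | 1313.99   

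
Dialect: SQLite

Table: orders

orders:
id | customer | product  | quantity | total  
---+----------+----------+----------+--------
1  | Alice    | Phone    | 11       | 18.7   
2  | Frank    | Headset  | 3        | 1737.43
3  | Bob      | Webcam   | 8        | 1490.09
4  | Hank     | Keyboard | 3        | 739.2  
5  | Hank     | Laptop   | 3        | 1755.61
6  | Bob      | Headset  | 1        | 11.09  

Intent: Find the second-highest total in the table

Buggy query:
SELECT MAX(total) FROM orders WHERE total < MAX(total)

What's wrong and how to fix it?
Bug: MAX(total) on the right of the comparison is an aggregate-in-WHERE error

Fix: Put the inner MAX in a scalar subquery

Corrected query:
SELECT MAX(total) FROM orders WHERE total < (SELECT MAX(total) FROM orders)

Result:
MAX(total)
----------
1737.43   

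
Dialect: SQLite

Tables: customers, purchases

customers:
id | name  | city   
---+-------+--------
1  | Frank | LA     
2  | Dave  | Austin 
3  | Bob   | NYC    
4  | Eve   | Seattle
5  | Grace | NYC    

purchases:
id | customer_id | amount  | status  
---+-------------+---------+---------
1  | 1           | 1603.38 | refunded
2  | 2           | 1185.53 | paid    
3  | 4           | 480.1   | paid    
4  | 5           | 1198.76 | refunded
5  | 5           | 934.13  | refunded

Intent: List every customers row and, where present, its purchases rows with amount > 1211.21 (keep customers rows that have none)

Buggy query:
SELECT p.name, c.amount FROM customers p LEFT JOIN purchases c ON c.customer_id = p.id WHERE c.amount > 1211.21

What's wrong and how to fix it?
Bug: A WHERE condition on the right-hand table after LEFT JOIN drops unmatched parents

Fix: Move the right-table condition into the ON clause so unmatched parents are kept

Corrected query:
SELECT p.name, c.amount FROM customers p LEFT JOIN purchases c ON c.customer_id = p.id AND c.amount > 1211.21

Result:
name  | amount 
------+--------
Frank | 1603.38
Dave  | NULL   
Bob   | NULL   
Eve   | NULL   
Grace | NULL   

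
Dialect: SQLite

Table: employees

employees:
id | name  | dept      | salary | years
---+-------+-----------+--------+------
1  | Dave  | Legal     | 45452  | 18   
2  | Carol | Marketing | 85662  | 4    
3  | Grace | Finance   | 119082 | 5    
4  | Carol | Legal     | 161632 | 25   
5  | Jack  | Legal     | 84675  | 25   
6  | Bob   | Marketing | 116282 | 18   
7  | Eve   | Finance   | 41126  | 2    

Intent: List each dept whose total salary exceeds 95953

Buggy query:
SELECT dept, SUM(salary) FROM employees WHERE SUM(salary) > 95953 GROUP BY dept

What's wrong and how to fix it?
Bug: SUM(salary) is an aggregate, but WHERE filters rows before aggregation

Fix: Move the aggregate condition to a HAVING clause

Corrected query:
SELECT dept, SUM(salary) FROM employees GROUP BY dept HAVING SUM(salary) > 95953

Result:
dept      | SUM(salary)
----------+------------
Finance   | 160208     
Legal     | 291759     
Marketing | 201944     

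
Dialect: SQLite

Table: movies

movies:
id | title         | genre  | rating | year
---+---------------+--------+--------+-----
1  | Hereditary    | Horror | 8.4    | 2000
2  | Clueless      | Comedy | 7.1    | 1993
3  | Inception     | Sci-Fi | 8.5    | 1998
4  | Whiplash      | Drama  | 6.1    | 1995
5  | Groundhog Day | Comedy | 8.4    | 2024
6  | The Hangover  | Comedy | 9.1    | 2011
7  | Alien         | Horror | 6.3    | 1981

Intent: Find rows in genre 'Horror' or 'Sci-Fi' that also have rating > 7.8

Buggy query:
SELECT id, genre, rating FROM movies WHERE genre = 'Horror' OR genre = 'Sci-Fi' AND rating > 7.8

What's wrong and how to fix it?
Bug: Without parentheses, AND is evaluated before OR, so the rating filter only applies to the 'Sci-Fi' branch

Fix: Add parentheses around the OR so the AND applies to both alternatives

Corrected query:
SELECT id, genre, rating FROM movies WHERE (genre = 'Horror' OR genre = 'Sci-Fi') AND rating > 7.8

Result:
id | genre  | rating
---+--------+-------
1  | Horror | 8.4   
3  | Sci-Fi | 8.5   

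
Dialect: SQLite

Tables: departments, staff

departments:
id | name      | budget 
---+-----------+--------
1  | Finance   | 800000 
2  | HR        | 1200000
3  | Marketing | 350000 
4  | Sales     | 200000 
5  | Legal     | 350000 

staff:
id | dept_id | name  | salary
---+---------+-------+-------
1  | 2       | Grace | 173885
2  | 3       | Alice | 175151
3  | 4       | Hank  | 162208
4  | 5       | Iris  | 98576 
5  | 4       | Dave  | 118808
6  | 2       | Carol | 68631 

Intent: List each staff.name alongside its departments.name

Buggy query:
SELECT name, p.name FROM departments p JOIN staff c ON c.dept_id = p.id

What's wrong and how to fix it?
Bug: 'name' exists in both joined tables, so the database can't tell which one is meant

Fix: Prefix ambiguous columns with the table alias

Corrected query:
SELECT c.name, p.name FROM departments p JOIN staff c ON c.dept_id = p.id

Result:
name  | name     
------+----------
Grace | HR       
Alice | Marketing
Hank  | Sales    
Iris  | Legal    
Dave  | Sales    
Carol | HR       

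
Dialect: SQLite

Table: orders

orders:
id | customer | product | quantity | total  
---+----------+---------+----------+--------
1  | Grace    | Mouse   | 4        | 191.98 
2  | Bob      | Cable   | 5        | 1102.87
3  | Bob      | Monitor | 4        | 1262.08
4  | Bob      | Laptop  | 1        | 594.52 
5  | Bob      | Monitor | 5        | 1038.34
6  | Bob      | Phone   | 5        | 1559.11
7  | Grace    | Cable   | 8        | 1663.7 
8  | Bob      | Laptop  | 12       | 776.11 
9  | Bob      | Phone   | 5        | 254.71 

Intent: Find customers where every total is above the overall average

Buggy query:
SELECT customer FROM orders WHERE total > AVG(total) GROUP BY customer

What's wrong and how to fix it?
Bug: AVG() is an aggregate; it can't sit directly in WHERE

Fix: Use a subquery for AVG and a HAVING MIN(...) filter so the condition holds for every row in the group

Corrected query:
SELECT customer FROM orders GROUP BY customer HAVING MIN(total) > (SELECT AVG(total) FROM orders)

Result:
(no rows)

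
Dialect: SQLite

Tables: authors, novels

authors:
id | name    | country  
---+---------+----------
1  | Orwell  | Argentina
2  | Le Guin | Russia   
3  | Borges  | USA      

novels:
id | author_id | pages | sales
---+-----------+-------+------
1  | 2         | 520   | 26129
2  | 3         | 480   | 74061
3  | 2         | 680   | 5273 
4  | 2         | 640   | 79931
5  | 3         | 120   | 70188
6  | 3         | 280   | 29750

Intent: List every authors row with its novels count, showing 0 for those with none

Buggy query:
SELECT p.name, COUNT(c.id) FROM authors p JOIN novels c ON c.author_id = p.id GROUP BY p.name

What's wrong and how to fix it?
Bug: INNER JOIN drops authors rows that have no matching novels rows

Fix: Use LEFT JOIN so parents without children still appear (COUNT(c.id) gives 0)

Corrected query:
SELECT p.name, COUNT(c.id) FROM authors p LEFT JOIN novels c ON c.author_id = p.id GROUP BY p.name

Result:
name    | COUNT(c.id)
--------+------------
Borges  | 3          
Le Guin | 3          
Orwell  | 0          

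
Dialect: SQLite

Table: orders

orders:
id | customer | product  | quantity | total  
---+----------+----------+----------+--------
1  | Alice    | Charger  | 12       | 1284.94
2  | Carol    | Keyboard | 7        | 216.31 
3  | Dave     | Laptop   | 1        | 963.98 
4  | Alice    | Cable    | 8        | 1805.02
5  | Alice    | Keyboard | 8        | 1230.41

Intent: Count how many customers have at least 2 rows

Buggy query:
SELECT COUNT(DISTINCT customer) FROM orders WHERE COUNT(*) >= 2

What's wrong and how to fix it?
Bug: COUNT(*) cannot appear in WHERE; the per-group count doesn't exist yet

Fix: Group first with HAVING COUNT(*) >= 2, then COUNT the resulting groups

Corrected query:
SELECT COUNT(*) FROM (SELECT customer FROM orders GROUP BY customer HAVING COUNT(*) >= 2)

Result:
COUNT(*)
--------
1       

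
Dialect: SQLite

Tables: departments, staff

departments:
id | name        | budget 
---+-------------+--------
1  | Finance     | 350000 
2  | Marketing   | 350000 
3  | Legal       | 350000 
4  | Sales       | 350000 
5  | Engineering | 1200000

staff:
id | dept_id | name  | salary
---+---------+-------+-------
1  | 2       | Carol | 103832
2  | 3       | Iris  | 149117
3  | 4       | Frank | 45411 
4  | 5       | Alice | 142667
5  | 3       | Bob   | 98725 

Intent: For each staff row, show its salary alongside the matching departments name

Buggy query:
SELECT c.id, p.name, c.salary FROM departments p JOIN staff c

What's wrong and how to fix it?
Bug: Missing join condition: each staff row is matched to all departments rows instead of just its own

Fix: Specify the join condition linking the foreign key to the parent id

Corrected query:
SELECT c.id, p.name, c.salary FROM departments p JOIN staff c ON c.dept_id = p.id

Result:
id | name        | salary
---+-------------+-------
1  | Marketing   | 103832
2  | Legal       | 149117
3  | Sales       | 45411 
4  | Engineering | 142667
5  | Legal       | 98725 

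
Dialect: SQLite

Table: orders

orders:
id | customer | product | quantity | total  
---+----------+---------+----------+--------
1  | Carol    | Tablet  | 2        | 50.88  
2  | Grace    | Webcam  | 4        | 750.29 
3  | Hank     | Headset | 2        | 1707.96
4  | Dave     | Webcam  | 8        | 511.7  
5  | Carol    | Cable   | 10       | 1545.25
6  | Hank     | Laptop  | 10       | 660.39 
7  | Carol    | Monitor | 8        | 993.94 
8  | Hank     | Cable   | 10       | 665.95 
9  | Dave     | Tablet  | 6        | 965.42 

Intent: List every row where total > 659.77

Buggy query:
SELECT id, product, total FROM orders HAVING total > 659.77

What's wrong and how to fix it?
Bug: HAVING filters the output of aggregation, but this query has no GROUP BY and no aggregate functions, so SQLite rejects it (HAVING clause on a non-aggregate query); the condition here is per row

Fix: Replace HAVING with WHERE since the condition applies to individual rows

Corrected query:
SELECT id, product, total FROM orders WHERE total > 659.77

Result:
id | product | total  
---+---------+--------
2  | Webcam  | 750.29 
3  | Headset | 1707.96
5  | Cable   | 1545.25
6  | Laptop  | 660.39 
7  | Monitor | 993.94 
8  | Cable   | 665.95 
9  | Tablet  | 965.42 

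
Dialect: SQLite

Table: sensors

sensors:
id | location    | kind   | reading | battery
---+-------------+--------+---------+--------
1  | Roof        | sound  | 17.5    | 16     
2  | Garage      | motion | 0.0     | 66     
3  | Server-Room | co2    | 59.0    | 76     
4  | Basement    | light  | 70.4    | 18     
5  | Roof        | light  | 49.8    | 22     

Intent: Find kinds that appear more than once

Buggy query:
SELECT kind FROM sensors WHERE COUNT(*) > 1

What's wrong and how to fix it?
Bug: COUNT(*) is an aggregate and cannot be used in WHERE

Fix: Group first, then use HAVING for the count condition

Corrected query:
SELECT kind FROM sensors GROUP BY kind HAVING COUNT(*) > 1

Result:
kind 
-----
light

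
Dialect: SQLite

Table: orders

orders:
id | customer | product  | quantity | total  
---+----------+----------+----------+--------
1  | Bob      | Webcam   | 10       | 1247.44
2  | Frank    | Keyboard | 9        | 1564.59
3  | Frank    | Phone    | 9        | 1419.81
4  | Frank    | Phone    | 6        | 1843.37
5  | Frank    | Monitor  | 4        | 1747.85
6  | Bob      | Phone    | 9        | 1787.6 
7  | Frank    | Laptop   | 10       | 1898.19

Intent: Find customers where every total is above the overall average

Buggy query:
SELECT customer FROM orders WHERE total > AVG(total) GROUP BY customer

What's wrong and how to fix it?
Bug: WHERE evaluates per row before aggregation, so AVG() is unavailable

Fix: Use a subquery for AVG and a HAVING MIN(...) filter so the condition holds for every row in the group

Corrected query:
SELECT customer FROM orders GROUP BY customer HAVING MIN(total) > (SELECT AVG(total) FROM orders)

Result:
(no rows)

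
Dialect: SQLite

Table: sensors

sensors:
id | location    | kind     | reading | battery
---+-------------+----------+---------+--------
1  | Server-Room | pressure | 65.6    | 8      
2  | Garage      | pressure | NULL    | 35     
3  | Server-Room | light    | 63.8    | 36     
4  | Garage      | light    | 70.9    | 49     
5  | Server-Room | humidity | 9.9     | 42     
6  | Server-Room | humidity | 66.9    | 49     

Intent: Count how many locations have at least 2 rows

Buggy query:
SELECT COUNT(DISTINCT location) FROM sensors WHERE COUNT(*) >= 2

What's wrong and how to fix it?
Bug: WHERE filters individual rows, not groups, so a group-level COUNT is invalid there

Fix: Group first with HAVING COUNT(*) >= 2, then COUNT the resulting groups

Corrected query:
SELECT COUNT(*) FROM (SELECT location FROM sensors GROUP BY location HAVING COUNT(*) >= 2)

Result:
COUNT(*)
--------
2       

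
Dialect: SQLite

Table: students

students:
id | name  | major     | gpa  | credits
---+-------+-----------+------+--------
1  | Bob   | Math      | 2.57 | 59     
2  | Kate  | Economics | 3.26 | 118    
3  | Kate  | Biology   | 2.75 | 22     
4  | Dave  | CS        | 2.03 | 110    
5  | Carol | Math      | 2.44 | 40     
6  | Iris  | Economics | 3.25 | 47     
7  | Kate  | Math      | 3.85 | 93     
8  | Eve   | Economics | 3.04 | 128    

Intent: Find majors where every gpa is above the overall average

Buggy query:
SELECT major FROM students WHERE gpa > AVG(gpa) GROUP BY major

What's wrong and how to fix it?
Bug: AVG() is an aggregate; it can't sit directly in WHERE

Fix: Use a subquery for AVG and a HAVING MIN(...) filter so the condition holds for every row in the group

Corrected query:
SELECT major FROM students GROUP BY major HAVING MIN(gpa) > (SELECT AVG(gpa) FROM students)

Result:
major    
---------
Economics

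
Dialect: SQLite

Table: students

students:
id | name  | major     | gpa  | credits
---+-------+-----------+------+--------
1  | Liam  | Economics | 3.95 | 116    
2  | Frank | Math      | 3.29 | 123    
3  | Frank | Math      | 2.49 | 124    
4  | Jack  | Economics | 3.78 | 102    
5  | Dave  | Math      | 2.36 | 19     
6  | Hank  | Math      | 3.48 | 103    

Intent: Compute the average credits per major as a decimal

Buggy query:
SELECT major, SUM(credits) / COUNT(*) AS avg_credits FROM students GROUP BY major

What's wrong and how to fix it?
Bug: SUM(credits) and COUNT(*) are both integers; the division truncates the fractional part

Fix: Multiply by 1.0 (or CAST to REAL) to force floating-point division

Corrected query:
SELECT major, SUM(credits) * 1.0 / COUNT(*) AS avg_credits FROM students GROUP BY major

Result:
major     | avg_credits
----------+------------
Economics | 109        
Math      | 92.25      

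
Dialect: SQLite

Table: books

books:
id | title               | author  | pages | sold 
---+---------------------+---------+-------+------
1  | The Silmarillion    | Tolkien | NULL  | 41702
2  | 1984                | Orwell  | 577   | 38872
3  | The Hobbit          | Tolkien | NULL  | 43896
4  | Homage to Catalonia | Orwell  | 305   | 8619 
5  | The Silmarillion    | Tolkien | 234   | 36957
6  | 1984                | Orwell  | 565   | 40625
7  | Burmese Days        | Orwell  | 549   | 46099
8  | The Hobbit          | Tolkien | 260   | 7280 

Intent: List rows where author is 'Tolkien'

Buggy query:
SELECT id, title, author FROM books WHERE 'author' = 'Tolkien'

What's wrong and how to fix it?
Bug: Single quotes denote string literals in SQL; the column name is being compared as a constant string

Fix: Remove the quotes around the column name (or use double quotes for an identifier)

Corrected query:
SELECT id, title, author FROM books WHERE author = 'Tolkien'

Result:
id | title            | author 
---+------------------+--------
1  | The Silmarillion | Tolkien
3  | The Hobbit       | Tolkien
5  | The Silmarillion | Tolkien
8  | The Hobbit       | Tolkien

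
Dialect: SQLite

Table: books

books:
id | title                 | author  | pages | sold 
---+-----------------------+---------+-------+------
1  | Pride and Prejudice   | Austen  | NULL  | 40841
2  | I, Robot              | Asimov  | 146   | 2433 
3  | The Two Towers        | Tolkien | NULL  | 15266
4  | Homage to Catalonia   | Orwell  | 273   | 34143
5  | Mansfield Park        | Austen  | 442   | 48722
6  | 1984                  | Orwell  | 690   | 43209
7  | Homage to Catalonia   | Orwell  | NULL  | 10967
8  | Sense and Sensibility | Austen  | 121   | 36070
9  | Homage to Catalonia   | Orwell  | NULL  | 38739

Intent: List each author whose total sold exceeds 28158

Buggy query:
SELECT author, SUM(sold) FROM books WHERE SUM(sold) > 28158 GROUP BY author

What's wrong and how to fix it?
Bug: SUM(sold) is an aggregate, but WHERE filters rows before aggregation

Fix: Use HAVING (which filters groups after aggregation) instead of WHERE

Corrected query:
SELECT author, SUM(sold) FROM books GROUP BY author HAVING SUM(sold) > 28158

Result:
author | SUM(sold)
-------+----------
Austen | 125633   
Orwell | 127058   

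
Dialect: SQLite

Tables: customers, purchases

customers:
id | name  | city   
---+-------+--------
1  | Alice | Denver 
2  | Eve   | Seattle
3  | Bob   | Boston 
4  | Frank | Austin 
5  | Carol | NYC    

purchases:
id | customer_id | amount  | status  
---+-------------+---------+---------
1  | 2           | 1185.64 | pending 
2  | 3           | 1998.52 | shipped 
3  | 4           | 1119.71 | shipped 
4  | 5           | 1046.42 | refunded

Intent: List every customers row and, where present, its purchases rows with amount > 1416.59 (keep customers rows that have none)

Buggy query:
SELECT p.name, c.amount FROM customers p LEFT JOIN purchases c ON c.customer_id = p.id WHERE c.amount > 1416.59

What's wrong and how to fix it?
Bug: A WHERE condition on the right-hand table after LEFT JOIN drops unmatched parents

Fix: Put 'c.amount > 1416.59' in the JOIN's ON clause instead of WHERE

Corrected query:
SELECT p.name, c.amount FROM customers p LEFT JOIN purchases c ON c.customer_id = p.id AND c.amount > 1416.59

Result:
name  | amount 
------+--------
Alice | NULL   
Eve   | NULL   
Bob   | 1998.52
Frank | NULL   
Carol | NULL   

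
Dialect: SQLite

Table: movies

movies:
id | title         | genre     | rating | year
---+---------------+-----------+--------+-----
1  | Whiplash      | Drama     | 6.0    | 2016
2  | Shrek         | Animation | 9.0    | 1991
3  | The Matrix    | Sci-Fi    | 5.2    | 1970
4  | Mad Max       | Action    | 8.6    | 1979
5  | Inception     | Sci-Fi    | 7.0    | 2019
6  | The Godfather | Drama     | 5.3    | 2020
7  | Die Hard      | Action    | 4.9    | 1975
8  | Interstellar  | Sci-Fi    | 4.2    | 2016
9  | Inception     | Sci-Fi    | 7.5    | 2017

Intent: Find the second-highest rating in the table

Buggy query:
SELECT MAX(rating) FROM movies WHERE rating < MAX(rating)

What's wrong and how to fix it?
Bug: MAX(rating) on the right of the comparison is an aggregate-in-WHERE error

Fix: Put the inner MAX in a scalar subquery

Corrected query:
SELECT MAX(rating) FROM movies WHERE rating < (SELECT MAX(rating) FROM movies)

Result:
MAX(rating)
-----------
8.6        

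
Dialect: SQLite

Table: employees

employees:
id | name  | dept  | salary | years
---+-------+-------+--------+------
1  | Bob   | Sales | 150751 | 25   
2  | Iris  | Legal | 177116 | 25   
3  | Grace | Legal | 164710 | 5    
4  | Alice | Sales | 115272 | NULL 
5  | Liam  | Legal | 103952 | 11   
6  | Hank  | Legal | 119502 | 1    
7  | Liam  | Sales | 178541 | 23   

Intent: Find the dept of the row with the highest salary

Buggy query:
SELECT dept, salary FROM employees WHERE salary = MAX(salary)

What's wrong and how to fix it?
Bug: WHERE is evaluated per row; an aggregate over the whole table isn't defined there

Fix: Wrap MAX in a scalar subquery so WHERE compares against a single value

Corrected query:
SELECT dept, salary FROM employees WHERE salary = (SELECT MAX(salary) FROM employees)

Result:
dept  | salary
------+-------
Sales | 178541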